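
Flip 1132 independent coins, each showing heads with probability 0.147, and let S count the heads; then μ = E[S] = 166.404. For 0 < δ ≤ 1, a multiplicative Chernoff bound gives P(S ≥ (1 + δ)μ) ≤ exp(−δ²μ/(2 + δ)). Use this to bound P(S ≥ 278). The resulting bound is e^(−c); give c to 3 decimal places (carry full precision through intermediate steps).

28.023

Write 278 = (1 + δ)μ, so δ = 278/166.404 − 1 = 0.6706329…
Then the exponent is δ²μ/(2 + δ) = (278 − μ)² / (μ·(2 + δ)) = 28.023301.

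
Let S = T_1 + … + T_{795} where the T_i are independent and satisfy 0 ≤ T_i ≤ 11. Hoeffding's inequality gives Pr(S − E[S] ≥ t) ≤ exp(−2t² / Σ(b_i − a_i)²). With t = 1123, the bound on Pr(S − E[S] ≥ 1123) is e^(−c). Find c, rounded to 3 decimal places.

Σ(b_i − a_i)² = 795·(11)² = 96195.
c = 2t²/96195 = 2·1123²/96195 = 26.2203.

26.220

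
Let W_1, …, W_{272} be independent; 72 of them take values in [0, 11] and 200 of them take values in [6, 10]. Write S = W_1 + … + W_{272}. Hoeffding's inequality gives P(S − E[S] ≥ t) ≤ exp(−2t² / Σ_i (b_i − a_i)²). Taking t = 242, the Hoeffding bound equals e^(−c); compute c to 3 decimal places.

9.833

Σ(b_i − a_i)² = 72·11² + 200·4² = 11912.
c = 2t² / 11912 = 2·242² / 11912 = 9.8328.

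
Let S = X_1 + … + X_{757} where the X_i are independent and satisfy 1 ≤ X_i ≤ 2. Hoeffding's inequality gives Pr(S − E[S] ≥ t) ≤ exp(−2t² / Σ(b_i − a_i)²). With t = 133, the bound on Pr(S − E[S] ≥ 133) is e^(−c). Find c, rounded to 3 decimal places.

Σ(b_i − a_i)² = 757·(1)² = 757.
c = 2t²/757 = 2·133²/757 = 46.7345.

46.734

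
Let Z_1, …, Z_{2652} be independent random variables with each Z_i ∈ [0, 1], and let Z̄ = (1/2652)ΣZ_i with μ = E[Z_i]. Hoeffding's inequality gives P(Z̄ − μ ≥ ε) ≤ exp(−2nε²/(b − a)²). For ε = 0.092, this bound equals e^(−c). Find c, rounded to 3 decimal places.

c = 2nε²/(b − a)² = 2·2652·0.092² / 1² = 44.8931.

44.893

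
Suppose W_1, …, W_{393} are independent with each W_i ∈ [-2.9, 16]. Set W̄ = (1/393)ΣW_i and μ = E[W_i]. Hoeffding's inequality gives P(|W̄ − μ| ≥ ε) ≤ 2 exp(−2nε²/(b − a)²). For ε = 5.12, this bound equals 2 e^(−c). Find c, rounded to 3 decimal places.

c = 2nε²/(b − a)² = 2·393·5.12² / 18.9² = 57.6818.

57.682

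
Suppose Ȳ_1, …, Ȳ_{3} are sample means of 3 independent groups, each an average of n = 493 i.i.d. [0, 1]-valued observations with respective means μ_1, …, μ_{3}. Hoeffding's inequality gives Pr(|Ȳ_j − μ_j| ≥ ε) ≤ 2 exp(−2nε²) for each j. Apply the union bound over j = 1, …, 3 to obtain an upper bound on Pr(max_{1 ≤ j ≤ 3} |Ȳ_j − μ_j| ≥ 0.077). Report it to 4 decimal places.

Per-experiment Hoeffding bound: 2·exp(−2·493·0.077²) = 2·exp(−5.84599) = 0.0057829.
Union bound over 3 events: 3·0.0057829 = 0.01735.

0.0173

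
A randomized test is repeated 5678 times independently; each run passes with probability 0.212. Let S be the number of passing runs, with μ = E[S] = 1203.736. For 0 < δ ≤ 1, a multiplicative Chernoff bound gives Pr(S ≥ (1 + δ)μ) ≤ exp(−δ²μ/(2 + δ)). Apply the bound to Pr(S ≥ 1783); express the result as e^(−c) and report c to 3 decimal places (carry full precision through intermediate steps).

112.346

Write 1783 = (1 + δ)μ, so δ = 1783/1203.736 − 1 = 0.4812218…
Then the exponent is δ²μ/(2 + δ) = (1783 − μ)² / (μ·(2 + δ)) = 112.345645.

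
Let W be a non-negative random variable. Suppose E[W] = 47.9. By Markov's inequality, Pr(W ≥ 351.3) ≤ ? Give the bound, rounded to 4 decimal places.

0.1364

Markov's inequality: for a non-negative random variable, Pr(W ≥ a) ≤ E[W]/a.
Here E[W] = 47.9 and a = 351.3, so the bound is 47.9/351.3 = 0.1364.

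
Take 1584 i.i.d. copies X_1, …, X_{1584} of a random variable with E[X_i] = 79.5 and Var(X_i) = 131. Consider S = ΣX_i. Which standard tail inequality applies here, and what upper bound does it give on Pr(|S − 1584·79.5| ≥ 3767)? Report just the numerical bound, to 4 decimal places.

With mean and variance of each term known, Chebyshev's inequality bounds the deviation of the sum (or sample mean).
Var(S) = n·Var(X_i) = 1584·131 = 207504.
Chebyshev: Pr(|S − 1584·79.5| ≥ 3767) ≤ Var(S)/3767² = 207504/14190289 = 0.0146.

0.0146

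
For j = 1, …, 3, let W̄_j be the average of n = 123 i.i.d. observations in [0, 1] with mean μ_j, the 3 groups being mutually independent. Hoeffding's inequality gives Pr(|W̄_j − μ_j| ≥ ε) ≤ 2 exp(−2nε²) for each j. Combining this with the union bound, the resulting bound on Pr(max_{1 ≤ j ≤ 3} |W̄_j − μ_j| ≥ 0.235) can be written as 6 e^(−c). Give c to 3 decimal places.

13.585

Union bound over the 3 events: Pr(max_{1 ≤ j ≤ 3} |W̄_j − μ_j| ≥ 0.235) ≤ 3·2·exp(−2nε²) = 6 exp(−2·123·0.235²).
So c = 2·123·0.235² = 13.5854.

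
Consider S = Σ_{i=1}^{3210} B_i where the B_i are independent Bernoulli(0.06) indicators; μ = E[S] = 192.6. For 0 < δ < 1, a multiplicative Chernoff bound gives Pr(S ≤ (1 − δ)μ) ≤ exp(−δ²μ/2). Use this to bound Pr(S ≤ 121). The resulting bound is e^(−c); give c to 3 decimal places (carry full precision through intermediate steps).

13.309

Write 121 = (1 − δ)μ, so δ = 1 − 121/192.6 = 0.3717549…
Then the exponent is δ²μ/2 = (μ − 121)²/(2μ) = 13.308827.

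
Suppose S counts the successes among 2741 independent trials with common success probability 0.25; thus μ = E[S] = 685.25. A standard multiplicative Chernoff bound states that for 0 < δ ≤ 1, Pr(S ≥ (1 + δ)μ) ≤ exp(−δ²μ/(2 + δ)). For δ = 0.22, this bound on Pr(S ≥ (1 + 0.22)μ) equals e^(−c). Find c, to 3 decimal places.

c = δ²μ/(2 + δ) = 0.22²·685.25/(2 + 0.22) = 14.9397.

14.940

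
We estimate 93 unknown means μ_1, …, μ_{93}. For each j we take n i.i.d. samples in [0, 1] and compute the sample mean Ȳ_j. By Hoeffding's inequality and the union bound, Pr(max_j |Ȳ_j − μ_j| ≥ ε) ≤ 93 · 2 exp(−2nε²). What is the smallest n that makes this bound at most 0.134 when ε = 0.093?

Need 2·93·exp(−2nε²) ≤ 0.134, i.e. exp(−2nε²) ≤ 0.134/186.
So 2nε² ≥ ln(186/0.134) = 7.235662.
Hence n ≥ 7.235662/(2·0.093²) = 418.295.
The smallest integer n is 419.

419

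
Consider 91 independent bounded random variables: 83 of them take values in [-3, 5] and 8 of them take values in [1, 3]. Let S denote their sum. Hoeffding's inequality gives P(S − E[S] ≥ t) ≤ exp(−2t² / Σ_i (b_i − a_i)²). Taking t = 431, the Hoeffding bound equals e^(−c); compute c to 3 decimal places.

69.521

Σ(b_i − a_i)² = 83·8² + 8·2² = 5344.
c = 2t² / 5344 = 2·431² / 5344 = 69.5213.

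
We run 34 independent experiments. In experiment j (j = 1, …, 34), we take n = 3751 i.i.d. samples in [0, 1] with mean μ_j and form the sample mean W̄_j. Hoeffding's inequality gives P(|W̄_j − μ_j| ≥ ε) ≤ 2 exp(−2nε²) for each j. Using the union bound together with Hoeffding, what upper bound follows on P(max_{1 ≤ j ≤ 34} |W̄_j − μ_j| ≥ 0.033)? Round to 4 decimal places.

0.0193

Per-experiment Hoeffding bound: 2·exp(−2·3751·0.033²) = 2·exp(−8.16968) = 0.00056622.
Union bound over 34 events: 34·0.00056622 = 0.01925.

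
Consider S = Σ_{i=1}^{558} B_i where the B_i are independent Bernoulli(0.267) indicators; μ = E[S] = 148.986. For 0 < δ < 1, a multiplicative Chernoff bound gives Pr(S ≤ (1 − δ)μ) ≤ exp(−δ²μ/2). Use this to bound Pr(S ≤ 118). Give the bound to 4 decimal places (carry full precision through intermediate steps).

0.0399

Write 118 = (1 − δ)μ, so δ = 1 − 118/148.986 = 0.2079793…
Then the exponent is δ²μ/2 = (μ − 118)²/(2μ) = 3.222223.
Bound = exp(−3.222223) = 0.03987.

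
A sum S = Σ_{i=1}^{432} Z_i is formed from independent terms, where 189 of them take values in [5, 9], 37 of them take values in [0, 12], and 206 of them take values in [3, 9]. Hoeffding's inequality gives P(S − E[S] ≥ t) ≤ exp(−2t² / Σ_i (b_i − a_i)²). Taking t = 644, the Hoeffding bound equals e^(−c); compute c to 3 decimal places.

52.605

Σ(b_i − a_i)² = 189·4² + 37·12² + 206·6² = 15768.
c = 2t² / 15768 = 2·644² / 15768 = 52.6048.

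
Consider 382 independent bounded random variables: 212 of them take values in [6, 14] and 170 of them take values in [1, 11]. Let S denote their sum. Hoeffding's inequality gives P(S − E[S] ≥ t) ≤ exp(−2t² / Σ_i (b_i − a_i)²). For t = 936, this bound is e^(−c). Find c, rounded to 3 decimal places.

Σ(b_i − a_i)² = 212·8² + 170·10² = 30568.
c = 2t² / 30568 = 2·936² / 30568 = 57.3211.

57.321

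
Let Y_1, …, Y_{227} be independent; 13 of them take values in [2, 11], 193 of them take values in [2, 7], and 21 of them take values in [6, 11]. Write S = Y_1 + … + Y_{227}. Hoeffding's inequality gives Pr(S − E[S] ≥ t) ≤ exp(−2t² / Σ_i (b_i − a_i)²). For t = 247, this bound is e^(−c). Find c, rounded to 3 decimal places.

Σ(b_i − a_i)² = 13·9² + 193·5² + 21·5² = 6403.
c = 2t² / 6403 = 2·247² / 6403 = 19.0564.

19.056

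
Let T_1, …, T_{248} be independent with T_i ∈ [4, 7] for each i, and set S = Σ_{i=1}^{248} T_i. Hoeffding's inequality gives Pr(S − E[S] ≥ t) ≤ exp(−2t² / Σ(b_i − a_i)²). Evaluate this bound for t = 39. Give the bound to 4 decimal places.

0.2559

Σ(b_i − a_i)² = 248·(3)² = 2232.
Exponent = 2·39²/2232 = 1.3629.
Bound = exp(−1.3629) = 0.25592.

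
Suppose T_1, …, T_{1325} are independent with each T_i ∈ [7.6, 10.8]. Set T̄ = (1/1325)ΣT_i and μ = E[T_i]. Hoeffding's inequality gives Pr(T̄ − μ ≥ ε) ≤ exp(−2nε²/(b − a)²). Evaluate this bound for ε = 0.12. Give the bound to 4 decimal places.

Exponent: 2nε²/(b − a)² = 2·1325·0.12² / 3.2² = 3.72656.
Bound = exp(−3.72656) = 0.02408.

0.0241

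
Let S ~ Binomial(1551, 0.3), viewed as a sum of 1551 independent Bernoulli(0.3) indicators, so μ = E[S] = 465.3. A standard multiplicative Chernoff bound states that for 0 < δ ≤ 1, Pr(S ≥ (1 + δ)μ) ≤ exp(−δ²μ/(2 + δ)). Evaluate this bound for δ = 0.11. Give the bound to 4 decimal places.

0.0694

Exponent = δ²μ/(2 + δ) = 0.11²·465.3/2.11 = 2.6683.
Bound = exp(−2.6683) = 0.06937.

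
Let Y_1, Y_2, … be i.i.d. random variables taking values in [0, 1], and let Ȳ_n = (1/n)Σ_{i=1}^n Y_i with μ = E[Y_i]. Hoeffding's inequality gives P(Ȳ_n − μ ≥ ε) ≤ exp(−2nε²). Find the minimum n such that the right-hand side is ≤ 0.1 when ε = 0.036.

Require exp(−2nε²) ≤ 0.1, i.e. 2nε² ≥ ln(1/0.1) = 2.302585.
So n ≥ 2.302585 / (2·0.036²) = 888.343.
The smallest integer n is 889.

889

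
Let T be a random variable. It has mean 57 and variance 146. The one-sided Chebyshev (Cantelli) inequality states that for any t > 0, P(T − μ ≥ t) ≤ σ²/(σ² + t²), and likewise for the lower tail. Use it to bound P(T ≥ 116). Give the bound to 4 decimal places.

0.0403

Here σ² = 146 and t = 59, so σ² + t² = 3627.
Cantelli's bound: 146/3627 = 0.0403.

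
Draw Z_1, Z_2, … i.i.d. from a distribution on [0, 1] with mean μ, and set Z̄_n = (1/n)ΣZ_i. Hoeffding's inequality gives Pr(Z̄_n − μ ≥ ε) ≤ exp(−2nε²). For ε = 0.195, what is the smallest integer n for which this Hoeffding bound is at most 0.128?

Require exp(−2nε²) ≤ 0.128, i.e. 2nε² ≥ ln(1/0.128) = 2.055725.
So n ≥ 2.055725 / (2·0.195²) = 27.031.
The smallest integer n is 28.

28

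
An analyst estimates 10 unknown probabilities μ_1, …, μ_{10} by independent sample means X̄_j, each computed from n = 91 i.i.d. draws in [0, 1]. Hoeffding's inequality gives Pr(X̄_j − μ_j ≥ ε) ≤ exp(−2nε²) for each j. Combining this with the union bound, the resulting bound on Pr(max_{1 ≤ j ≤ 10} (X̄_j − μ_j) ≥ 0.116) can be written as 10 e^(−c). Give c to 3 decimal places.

2.449

Union bound over the 10 events: Pr(max_{1 ≤ j ≤ 10} (X̄_j − μ_j) ≥ 0.116) ≤ 10·exp(−2nε²) = 10 exp(−2·91·0.116²).
So c = 2·91·0.116² = 2.4490.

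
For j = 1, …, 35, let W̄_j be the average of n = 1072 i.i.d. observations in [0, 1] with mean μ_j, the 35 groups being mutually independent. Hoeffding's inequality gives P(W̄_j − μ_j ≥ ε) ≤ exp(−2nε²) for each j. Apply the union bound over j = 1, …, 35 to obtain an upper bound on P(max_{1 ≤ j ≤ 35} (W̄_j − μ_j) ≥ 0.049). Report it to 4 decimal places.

0.2034

Per-experiment Hoeffding bound: exp(−2·1072·0.049²) = exp(−5.14774) = 0.0058125.
Union bound over 35 events: 35·0.0058125 = 0.20344.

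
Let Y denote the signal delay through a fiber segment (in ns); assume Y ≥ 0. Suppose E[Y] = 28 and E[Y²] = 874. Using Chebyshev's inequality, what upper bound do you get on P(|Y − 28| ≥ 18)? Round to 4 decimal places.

0.2778

Var(Y) = E[Y²] − (E[Y])² = 874 − 784 = 90.
Chebyshev's inequality: P(|Y − μ| ≥ t) ≤ Var(Y)/t² = 90/324 = 0.2778.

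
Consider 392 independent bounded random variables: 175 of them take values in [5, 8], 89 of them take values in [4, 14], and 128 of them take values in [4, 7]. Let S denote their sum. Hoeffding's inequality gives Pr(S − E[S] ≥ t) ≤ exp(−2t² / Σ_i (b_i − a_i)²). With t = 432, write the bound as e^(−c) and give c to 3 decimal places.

Σ(b_i − a_i)² = 175·3² + 89·10² + 128·3² = 11627.
c = 2t² / 11627 = 2·432² / 11627 = 32.1018.

32.102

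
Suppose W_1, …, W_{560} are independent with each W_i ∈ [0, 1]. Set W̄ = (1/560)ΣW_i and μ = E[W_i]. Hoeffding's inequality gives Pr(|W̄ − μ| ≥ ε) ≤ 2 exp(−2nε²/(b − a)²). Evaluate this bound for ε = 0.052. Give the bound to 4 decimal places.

Exponent: 2nε²/(b − a)² = 2·560·0.052² / 1² = 3.02848.
Bound = 2·exp(−3.02848) = 0.09678.

0.0968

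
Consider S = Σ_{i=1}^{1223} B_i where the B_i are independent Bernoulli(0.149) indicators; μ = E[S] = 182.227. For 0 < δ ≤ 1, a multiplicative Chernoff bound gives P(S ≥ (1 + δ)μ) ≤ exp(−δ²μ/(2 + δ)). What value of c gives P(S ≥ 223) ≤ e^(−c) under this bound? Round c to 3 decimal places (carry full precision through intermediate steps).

4.102

Write 223 = (1 + δ)μ, so δ = 223/182.227 − 1 = 0.2237484…
Then the exponent is δ²μ/(2 + δ) = (223 − μ)² / (μ·(2 + δ)) = 4.102485.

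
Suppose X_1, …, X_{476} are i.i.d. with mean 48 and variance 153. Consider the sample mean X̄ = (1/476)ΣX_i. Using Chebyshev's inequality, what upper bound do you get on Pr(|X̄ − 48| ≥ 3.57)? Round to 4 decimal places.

Var(X̄) = Var(X_i)/n = 153/476 = 0.32143.
Chebyshev: Pr(|X̄ − 48| ≥ 3.57) ≤ Var(X̄)/(3.57)² = 153/(476·3.57²) = 0.0252.

0.0252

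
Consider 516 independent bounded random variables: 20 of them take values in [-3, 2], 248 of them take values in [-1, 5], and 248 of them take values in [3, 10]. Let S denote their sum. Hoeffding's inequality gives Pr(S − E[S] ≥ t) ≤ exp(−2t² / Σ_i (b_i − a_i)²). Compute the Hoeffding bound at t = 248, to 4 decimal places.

0.0033

Σ(b_i − a_i)² = 20·5² + 248·6² + 248·7² = 21580.
Exponent = 2·248² / 21580 = 5.70009.
Bound = exp(−5.70009) = 0.00335.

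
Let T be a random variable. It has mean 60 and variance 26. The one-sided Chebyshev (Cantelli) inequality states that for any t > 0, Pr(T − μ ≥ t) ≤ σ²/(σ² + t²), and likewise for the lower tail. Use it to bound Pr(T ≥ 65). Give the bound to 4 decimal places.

Here σ² = 26 and t = 5, so σ² + t² = 51.
Cantelli's bound: 26/51 = 0.5098.

0.5098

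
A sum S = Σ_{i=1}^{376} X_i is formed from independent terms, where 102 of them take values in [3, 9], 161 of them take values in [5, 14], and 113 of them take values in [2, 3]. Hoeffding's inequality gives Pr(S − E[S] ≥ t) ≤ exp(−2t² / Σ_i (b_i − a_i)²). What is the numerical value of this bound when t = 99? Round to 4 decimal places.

0.3119

Σ(b_i − a_i)² = 102·6² + 161·9² + 113·1² = 16826.
Exponent = 2·99² / 16826 = 1.16498.
Bound = exp(−1.16498) = 0.31193.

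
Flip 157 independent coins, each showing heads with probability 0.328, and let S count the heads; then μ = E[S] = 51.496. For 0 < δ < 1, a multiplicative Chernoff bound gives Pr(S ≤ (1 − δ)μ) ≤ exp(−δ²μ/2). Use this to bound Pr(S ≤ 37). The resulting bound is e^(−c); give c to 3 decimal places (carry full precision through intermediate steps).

Write 37 = (1 − δ)μ, so δ = 1 − 37/51.496 = 0.2814976…
Then the exponent is δ²μ/2 = (μ − 37)²/(2μ) = 2.040295.

2.040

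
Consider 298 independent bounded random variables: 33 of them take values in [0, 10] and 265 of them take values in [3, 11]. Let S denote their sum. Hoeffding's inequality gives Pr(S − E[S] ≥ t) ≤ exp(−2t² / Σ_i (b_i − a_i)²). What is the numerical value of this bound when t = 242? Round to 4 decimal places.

0.0031

Σ(b_i − a_i)² = 33·10² + 265·8² = 20260.
Exponent = 2·242² / 20260 = 5.78124.
Bound = exp(−5.78124) = 0.00308.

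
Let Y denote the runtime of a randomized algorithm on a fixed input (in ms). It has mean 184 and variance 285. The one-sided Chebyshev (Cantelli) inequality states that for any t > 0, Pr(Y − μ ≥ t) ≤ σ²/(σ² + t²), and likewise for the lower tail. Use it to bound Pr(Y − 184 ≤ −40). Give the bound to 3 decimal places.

0.151

Here σ² = 285 and t = 40, so σ² + t² = 1885.
Cantelli's bound: 285/1885 = 0.1512.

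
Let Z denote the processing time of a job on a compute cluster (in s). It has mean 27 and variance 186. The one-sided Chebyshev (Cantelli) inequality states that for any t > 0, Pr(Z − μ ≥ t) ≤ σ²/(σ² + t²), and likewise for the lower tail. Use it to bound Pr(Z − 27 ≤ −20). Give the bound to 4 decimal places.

0.3174

Here σ² = 186 and t = 20, so σ² + t² = 586.
Cantelli's bound: 186/586 = 0.3174.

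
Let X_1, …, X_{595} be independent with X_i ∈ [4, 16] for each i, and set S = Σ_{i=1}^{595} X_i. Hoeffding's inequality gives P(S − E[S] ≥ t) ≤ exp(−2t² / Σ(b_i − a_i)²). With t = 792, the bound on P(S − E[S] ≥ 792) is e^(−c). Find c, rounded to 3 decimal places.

Σ(b_i − a_i)² = 595·(12)² = 85680.
c = 2t²/85680 = 2·792²/85680 = 14.6420.

14.642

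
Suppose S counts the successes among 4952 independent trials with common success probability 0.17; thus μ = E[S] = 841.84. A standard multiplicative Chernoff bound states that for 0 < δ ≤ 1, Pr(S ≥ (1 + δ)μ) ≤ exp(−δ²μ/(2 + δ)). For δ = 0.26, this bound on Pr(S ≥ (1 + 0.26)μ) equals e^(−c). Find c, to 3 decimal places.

25.181

c = δ²μ/(2 + δ) = 0.26²·841.84/(2 + 0.26) = 25.1807.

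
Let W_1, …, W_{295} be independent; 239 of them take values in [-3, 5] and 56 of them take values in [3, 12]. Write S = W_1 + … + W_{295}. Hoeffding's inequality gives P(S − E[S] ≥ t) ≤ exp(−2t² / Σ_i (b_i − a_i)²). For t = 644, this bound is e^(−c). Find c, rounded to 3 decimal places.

Σ(b_i − a_i)² = 239·8² + 56·9² = 19832.
c = 2t² / 19832 = 2·644² / 19832 = 41.8249.

41.825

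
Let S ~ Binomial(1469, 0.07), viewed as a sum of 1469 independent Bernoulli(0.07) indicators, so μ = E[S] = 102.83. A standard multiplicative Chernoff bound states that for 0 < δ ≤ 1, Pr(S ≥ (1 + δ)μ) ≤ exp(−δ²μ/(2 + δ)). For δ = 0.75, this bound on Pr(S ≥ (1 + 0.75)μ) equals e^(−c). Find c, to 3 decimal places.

21.033

c = δ²μ/(2 + δ) = 0.75²·102.83/(2 + 0.75) = 21.0334.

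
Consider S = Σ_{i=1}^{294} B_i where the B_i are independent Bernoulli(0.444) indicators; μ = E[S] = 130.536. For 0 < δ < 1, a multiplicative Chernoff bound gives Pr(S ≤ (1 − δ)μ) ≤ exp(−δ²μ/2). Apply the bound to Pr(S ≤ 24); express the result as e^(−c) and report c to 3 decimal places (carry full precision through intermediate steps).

Write 24 = (1 − δ)μ, so δ = 1 − 24/130.536 = 0.8161427…
Then the exponent is δ²μ/2 = (μ − 24)²/(2μ) = 43.474288.

43.474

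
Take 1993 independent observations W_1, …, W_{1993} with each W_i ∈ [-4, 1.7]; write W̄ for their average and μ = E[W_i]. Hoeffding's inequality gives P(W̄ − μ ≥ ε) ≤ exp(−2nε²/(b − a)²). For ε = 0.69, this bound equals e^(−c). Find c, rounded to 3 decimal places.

c = 2nε²/(b − a)² = 2·1993·0.69² / 5.7² = 58.4098.

58.410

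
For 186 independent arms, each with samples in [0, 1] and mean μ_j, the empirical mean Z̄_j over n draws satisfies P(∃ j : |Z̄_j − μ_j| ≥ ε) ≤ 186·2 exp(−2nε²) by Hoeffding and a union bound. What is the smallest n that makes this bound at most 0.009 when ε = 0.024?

9227

Need 2·186·exp(−2nε²) ≤ 0.009, i.e. exp(−2nε²) ≤ 0.009/372.
So 2nε² ≥ ln(372/0.009) = 10.629425.
Hence n ≥ 10.629425/(2·0.024²) = 9226.931.
The smallest integer n is 9227.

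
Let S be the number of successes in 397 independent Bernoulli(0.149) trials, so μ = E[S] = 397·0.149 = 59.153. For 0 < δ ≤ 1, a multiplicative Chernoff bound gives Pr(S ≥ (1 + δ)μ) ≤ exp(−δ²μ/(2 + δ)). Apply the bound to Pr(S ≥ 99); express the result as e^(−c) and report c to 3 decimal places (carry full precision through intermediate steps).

Write 99 = (1 + δ)μ, so δ = 99/59.153 − 1 = 0.673626…
Then the exponent is δ²μ/(2 + δ) = (99 − μ)² / (μ·(2 + δ)) = 10.039540.

10.040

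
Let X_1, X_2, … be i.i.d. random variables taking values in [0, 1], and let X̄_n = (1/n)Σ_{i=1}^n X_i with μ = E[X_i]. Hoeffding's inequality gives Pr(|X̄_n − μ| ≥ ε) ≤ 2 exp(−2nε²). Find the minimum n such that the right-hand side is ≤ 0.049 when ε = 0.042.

Require 2·exp(−2nε²) ≤ 0.049, i.e. 2nε² ≥ ln(2/0.049) = 3.709082.
So n ≥ 3.709082 / (2·0.042²) = 1051.327.
The smallest integer n is 1052.

1052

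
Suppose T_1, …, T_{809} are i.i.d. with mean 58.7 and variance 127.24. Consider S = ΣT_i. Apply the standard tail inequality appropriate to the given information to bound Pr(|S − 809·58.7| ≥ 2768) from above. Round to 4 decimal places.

0.0134

With mean and variance of each term known, Chebyshev's inequality bounds the deviation of the sum (or sample mean).
Var(S) = n·Var(T_i) = 809·127.24 = 102937.16.
Chebyshev: Pr(|S − 809·58.7| ≥ 2768) ≤ Var(S)/2768² = 102937.16/7661824 = 0.0134.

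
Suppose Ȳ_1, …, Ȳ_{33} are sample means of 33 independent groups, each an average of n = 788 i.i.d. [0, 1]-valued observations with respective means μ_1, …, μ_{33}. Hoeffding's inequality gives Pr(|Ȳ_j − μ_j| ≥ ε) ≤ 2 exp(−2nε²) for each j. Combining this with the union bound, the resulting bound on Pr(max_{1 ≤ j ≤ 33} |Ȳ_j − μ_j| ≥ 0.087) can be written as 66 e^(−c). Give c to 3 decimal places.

11.929

Union bound over the 33 events: Pr(max_{1 ≤ j ≤ 33} |Ȳ_j − μ_j| ≥ 0.087) ≤ 33·2·exp(−2nε²) = 66 exp(−2·788·0.087²).
So c = 2·788·0.087² = 11.9287.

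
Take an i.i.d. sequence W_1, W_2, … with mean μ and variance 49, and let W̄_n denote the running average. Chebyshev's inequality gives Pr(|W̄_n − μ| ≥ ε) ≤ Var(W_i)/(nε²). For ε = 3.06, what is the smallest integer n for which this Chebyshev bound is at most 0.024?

Require 49/(n·3.06²) ≤ 0.024, i.e. n ≥ 49/(0.024·3.06²) = 218.043.
The smallest integer n is 219.

219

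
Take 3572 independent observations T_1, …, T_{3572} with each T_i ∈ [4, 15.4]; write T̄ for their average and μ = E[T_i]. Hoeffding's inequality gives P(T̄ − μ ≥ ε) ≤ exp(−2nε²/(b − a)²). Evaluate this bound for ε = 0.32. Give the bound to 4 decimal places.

Exponent: 2nε²/(b − a)² = 2·3572·0.32² / 11.4² = 5.62901.
Bound = exp(−5.62901) = 0.00359.

0.0036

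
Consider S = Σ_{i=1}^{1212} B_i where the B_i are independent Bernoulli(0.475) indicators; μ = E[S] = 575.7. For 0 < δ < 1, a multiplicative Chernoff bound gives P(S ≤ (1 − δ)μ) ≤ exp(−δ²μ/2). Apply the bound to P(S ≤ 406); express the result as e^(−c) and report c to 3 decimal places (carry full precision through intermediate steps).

25.011

Write 406 = (1 − δ)μ, so δ = 1 − 406/575.7 = 0.2947716…
Then the exponent is δ²μ/2 = (μ − 406)²/(2μ) = 25.011369.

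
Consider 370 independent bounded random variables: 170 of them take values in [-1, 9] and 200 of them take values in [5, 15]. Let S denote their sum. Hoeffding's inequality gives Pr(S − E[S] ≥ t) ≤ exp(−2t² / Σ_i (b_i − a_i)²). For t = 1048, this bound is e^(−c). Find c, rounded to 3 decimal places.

Σ(b_i − a_i)² = 170·10² + 200·10² = 37000.
c = 2t² / 37000 = 2·1048² / 37000 = 59.3678.

59.368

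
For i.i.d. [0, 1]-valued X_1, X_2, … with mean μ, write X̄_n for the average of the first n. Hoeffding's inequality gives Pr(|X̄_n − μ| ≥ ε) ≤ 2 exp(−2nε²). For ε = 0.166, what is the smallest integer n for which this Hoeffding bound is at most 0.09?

57

Require 2·exp(−2nε²) ≤ 0.09, i.e. 2nε² ≥ ln(2/0.09) = 3.101093.
So n ≥ 3.101093 / (2·0.166²) = 56.269.
The smallest integer n is 57.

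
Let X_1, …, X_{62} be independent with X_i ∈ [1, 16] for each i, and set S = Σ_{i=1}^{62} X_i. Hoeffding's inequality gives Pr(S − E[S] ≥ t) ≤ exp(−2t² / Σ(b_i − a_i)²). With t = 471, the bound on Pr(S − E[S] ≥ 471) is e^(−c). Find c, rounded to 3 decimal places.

31.805

Σ(b_i − a_i)² = 62·(15)² = 13950.
c = 2t²/13950 = 2·471²/13950 = 31.8052.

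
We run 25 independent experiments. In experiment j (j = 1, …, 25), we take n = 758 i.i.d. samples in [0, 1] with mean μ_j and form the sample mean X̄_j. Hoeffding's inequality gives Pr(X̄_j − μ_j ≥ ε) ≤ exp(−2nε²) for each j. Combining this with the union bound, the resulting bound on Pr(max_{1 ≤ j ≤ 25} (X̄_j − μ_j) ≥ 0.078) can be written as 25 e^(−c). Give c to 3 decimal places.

Union bound over the 25 events: Pr(max_{1 ≤ j ≤ 25} (X̄_j − μ_j) ≥ 0.078) ≤ 25·exp(−2nε²) = 25 exp(−2·758·0.078²).
So c = 2·758·0.078² = 9.2233.

9.223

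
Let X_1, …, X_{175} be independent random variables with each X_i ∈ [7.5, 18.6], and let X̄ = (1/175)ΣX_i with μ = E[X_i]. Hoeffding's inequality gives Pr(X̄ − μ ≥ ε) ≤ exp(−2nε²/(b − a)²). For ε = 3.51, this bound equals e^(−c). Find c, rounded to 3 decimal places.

34.997

c = 2nε²/(b − a)² = 2·175·3.51² / 11.1² = 34.9974.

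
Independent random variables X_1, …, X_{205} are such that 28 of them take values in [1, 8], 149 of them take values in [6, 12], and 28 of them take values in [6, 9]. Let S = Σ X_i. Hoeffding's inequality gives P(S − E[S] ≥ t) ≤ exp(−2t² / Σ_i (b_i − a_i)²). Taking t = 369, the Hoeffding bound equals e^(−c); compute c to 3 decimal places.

Σ(b_i − a_i)² = 28·7² + 149·6² + 28·3² = 6988.
c = 2t² / 6988 = 2·369² / 6988 = 38.9699.

38.970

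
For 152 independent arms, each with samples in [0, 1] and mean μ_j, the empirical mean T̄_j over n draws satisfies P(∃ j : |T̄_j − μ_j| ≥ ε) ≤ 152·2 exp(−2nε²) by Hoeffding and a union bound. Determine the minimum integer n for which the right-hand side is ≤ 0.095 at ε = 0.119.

285

Need 2·152·exp(−2nε²) ≤ 0.095, i.e. exp(−2nε²) ≤ 0.095/304.
So 2nε² ≥ ln(304/0.095) = 8.070906.
Hence n ≥ 8.070906/(2·0.119²) = 284.969.
The smallest integer n is 285.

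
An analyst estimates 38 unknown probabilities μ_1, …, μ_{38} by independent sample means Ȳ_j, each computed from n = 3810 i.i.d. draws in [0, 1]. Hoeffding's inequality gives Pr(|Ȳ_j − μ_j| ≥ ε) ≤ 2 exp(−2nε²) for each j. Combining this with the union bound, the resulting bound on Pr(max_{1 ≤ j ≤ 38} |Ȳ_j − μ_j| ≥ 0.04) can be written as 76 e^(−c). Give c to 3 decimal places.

Union bound over the 38 events: Pr(max_{1 ≤ j ≤ 38} |Ȳ_j − μ_j| ≥ 0.04) ≤ 38·2·exp(−2nε²) = 76 exp(−2·3810·0.04²).
So c = 2·3810·0.04² = 12.1920.

12.192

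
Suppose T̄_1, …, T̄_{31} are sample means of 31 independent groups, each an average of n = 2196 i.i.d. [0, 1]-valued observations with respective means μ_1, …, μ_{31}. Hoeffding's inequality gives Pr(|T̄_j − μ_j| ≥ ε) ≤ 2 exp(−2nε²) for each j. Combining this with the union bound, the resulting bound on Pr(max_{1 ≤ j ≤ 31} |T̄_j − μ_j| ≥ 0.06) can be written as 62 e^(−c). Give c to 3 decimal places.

Union bound over the 31 events: Pr(max_{1 ≤ j ≤ 31} |T̄_j − μ_j| ≥ 0.06) ≤ 31·2·exp(−2nε²) = 62 exp(−2·2196·0.06²).
So c = 2·2196·0.06² = 15.8112.

15.811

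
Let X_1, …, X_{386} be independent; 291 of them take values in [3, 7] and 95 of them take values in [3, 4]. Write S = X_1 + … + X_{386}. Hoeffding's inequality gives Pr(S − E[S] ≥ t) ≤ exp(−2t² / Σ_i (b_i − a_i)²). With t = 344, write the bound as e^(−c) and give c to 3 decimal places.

49.815

Σ(b_i − a_i)² = 291·4² + 95·1² = 4751.
c = 2t² / 4751 = 2·344² / 4751 = 49.8152.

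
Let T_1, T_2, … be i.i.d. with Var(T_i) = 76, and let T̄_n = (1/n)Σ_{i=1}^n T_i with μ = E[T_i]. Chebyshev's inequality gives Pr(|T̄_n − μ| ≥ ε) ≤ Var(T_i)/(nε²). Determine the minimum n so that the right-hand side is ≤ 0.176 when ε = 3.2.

Require 76/(n·3.2²) ≤ 0.176, i.e. n ≥ 76/(0.176·3.2²) = 42.170.
The smallest integer n is 43.

43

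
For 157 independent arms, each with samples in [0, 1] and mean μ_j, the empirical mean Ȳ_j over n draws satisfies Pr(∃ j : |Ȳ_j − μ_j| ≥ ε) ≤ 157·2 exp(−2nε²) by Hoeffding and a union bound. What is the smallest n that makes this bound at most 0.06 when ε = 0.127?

Need 2·157·exp(−2nε²) ≤ 0.06, i.e. exp(−2nε²) ≤ 0.06/314.
So 2nε² ≥ ln(314/0.06) = 8.562804.
Hence n ≥ 8.562804/(2·0.127²) = 265.447.
The smallest integer n is 266.

266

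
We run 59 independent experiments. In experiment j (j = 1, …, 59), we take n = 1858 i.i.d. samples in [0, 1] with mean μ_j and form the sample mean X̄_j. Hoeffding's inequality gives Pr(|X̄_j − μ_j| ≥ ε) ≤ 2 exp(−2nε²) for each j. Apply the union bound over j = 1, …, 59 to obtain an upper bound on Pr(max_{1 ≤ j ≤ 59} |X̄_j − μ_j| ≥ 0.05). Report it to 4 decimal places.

Per-experiment Hoeffding bound: 2·exp(−2·1858·0.05²) = 2·exp(−9.29000) = 0.00018469.
Union bound over 59 events: 59·0.00018469 = 0.01090.

0.0109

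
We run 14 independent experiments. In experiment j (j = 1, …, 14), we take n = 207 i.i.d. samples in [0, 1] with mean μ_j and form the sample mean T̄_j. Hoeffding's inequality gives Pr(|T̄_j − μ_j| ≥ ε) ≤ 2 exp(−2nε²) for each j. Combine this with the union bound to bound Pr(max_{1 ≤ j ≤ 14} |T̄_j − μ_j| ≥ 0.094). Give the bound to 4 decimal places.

Per-experiment Hoeffding bound: 2·exp(−2·207·0.094²) = 2·exp(−3.65810) = 0.051563.
Union bound over 14 events: 14·0.051563 = 0.72188.

0.7219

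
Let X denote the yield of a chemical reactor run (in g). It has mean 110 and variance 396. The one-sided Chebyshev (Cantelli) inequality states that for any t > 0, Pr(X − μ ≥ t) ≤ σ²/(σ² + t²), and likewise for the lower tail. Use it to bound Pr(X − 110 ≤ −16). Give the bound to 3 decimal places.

Here σ² = 396 and t = 16, so σ² + t² = 652.
Cantelli's bound: 396/652 = 0.6074.

0.607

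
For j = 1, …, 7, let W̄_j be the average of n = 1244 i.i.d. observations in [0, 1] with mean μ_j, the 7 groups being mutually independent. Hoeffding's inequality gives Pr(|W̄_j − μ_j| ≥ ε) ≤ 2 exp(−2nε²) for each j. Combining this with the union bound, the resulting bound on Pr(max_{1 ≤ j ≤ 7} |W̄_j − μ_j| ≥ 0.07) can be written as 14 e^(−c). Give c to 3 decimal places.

Union bound over the 7 events: Pr(max_{1 ≤ j ≤ 7} |W̄_j − μ_j| ≥ 0.07) ≤ 7·2·exp(−2nε²) = 14 exp(−2·1244·0.07²).
So c = 2·1244·0.07² = 12.1912.

12.191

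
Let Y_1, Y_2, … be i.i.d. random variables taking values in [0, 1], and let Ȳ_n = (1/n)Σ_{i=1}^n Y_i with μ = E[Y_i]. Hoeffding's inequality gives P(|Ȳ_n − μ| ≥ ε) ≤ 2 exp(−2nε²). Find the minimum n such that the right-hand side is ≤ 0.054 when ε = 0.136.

98

Require 2·exp(−2nε²) ≤ 0.054, i.e. 2nε² ≥ ln(2/0.054) = 3.611918.
So n ≥ 3.611918 / (2·0.136²) = 97.641.
The smallest integer n is 98.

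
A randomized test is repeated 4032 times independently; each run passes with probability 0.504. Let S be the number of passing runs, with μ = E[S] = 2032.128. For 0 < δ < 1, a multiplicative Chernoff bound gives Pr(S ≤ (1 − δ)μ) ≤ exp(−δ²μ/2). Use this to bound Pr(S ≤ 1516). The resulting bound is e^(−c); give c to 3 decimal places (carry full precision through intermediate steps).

Write 1516 = (1 − δ)μ, so δ = 1 − 1516/2032.128 = 0.253984…
Then the exponent is δ²μ/2 = (μ − 1516)²/(2μ) = 65.544127.

65.544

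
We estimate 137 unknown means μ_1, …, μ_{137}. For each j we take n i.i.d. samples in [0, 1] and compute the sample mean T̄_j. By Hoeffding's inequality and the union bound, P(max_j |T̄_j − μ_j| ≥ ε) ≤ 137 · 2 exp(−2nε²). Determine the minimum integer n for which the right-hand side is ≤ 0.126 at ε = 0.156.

158

Need 2·137·exp(−2nε²) ≤ 0.126, i.e. exp(−2nε²) ≤ 0.126/274.
So 2nε² ≥ ln(274/0.126) = 7.684601.
Hence n ≥ 7.684601/(2·0.156²) = 157.885.
The smallest integer n is 158.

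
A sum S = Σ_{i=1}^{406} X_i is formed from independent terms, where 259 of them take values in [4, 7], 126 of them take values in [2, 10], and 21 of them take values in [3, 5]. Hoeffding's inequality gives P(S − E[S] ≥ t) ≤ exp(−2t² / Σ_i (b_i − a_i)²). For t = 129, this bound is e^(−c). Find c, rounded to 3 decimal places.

3.176

Σ(b_i − a_i)² = 259·3² + 126·8² + 21·2² = 10479.
c = 2t² / 10479 = 2·129² / 10479 = 3.1761.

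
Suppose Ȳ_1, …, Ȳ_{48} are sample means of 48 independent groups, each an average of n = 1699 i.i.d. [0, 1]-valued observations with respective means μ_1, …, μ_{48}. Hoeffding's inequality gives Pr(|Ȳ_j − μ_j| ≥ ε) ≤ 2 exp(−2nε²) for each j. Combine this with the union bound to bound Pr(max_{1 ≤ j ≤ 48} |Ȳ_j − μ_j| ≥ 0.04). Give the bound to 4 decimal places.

Per-experiment Hoeffding bound: 2·exp(−2·1699·0.04²) = 2·exp(−5.43680) = 0.0087068.
Union bound over 48 events: 48·0.0087068 = 0.41793.

0.4179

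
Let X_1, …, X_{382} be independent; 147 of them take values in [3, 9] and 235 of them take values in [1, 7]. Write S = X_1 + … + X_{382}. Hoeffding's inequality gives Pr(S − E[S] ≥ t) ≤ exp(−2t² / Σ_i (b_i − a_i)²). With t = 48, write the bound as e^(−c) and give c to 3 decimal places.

Σ(b_i − a_i)² = 147·6² + 235·6² = 13752.
c = 2t² / 13752 = 2·48² / 13752 = 0.3351.

0.335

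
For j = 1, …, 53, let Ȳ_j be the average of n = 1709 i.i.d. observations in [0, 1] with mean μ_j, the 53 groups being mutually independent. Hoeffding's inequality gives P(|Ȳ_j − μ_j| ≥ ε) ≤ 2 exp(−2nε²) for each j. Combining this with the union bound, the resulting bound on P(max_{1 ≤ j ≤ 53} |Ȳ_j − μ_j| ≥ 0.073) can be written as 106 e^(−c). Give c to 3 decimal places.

18.215

Union bound over the 53 events: P(max_{1 ≤ j ≤ 53} |Ȳ_j − μ_j| ≥ 0.073) ≤ 53·2·exp(−2nε²) = 106 exp(−2·1709·0.073²).
So c = 2·1709·0.073² = 18.2145.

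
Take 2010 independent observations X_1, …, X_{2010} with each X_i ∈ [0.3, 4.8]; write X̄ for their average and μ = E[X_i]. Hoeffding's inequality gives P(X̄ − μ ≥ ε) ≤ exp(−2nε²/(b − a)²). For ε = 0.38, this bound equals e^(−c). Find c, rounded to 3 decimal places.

28.666

c = 2nε²/(b − a)² = 2·2010·0.38² / 4.5² = 28.6661.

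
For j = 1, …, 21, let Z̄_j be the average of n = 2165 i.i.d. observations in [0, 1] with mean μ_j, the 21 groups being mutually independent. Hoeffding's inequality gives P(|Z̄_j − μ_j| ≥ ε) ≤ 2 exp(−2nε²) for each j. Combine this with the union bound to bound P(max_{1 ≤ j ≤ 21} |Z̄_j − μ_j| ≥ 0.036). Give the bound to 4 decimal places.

0.1535

Per-experiment Hoeffding bound: 2·exp(−2·2165·0.036²) = 2·exp(−5.61168) = 0.0073098.
Union bound over 21 events: 21·0.0073098 = 0.15351.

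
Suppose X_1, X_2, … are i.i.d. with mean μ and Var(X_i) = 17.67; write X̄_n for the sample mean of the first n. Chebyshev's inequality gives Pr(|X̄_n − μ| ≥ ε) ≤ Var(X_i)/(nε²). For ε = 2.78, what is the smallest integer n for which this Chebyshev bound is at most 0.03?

77

Require 17.67/(n·2.78²) ≤ 0.03, i.e. n ≥ 17.67/(0.03·2.78²) = 76.212.
The smallest integer n is 77.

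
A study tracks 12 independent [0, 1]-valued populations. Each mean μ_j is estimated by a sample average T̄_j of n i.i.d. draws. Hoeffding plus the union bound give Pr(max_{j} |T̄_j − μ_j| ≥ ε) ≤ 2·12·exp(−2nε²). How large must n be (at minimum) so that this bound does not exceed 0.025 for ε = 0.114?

265

Need 2·12·exp(−2nε²) ≤ 0.025, i.e. exp(−2nε²) ≤ 0.025/24.
So 2nε² ≥ ln(24/0.025) = 6.866933.
Hence n ≥ 6.866933/(2·0.114²) = 264.194.
The smallest integer n is 265.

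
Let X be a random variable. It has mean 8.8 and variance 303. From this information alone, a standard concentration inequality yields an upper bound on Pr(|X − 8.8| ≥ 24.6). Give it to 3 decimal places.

Mean and variance are known, so Chebyshev's inequality applies.
Chebyshev: Pr(|X − μ| ≥ t) ≤ Var(X)/t².
Bound = 303 / 605.16 = 0.5007.

0.501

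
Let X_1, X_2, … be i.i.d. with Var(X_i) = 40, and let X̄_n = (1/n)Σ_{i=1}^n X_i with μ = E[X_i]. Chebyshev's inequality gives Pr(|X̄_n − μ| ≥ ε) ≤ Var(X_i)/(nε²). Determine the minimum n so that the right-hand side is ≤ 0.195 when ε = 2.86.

26

Require 40/(n·2.86²) ≤ 0.195, i.e. n ≥ 40/(0.195·2.86²) = 25.078.
The smallest integer n is 26.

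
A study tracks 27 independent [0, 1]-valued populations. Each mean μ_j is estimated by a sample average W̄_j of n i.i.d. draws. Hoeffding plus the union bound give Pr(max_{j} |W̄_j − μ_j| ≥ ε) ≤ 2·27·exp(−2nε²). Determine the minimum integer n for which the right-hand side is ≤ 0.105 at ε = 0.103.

Need 2·27·exp(−2nε²) ≤ 0.105, i.e. exp(−2nε²) ≤ 0.105/54.
So 2nε² ≥ ln(54/0.105) = 6.242779.
Hence n ≥ 6.242779/(2·0.103²) = 294.221.
The smallest integer n is 295.

295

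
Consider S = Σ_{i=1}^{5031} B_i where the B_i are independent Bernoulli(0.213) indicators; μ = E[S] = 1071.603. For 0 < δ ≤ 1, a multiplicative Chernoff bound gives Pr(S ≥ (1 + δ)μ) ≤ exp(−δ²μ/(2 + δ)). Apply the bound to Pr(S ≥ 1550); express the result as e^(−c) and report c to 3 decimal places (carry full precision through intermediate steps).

87.299

Write 1550 = (1 + δ)μ, so δ = 1550/1071.603 − 1 = 0.4464312…
Then the exponent is δ²μ/(2 + δ) = (1550 − μ)² / (μ·(2 + δ)) = 87.299141.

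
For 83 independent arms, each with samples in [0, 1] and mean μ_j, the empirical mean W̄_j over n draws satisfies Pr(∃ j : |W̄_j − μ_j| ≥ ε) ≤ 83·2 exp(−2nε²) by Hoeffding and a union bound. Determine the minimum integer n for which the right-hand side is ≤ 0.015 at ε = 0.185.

Need 2·83·exp(−2nε²) ≤ 0.015, i.e. exp(−2nε²) ≤ 0.015/166.
So 2nε² ≥ ln(166/0.015) = 9.311693.
Hence n ≥ 9.311693/(2·0.185²) = 136.036.
The smallest integer n is 137.

137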